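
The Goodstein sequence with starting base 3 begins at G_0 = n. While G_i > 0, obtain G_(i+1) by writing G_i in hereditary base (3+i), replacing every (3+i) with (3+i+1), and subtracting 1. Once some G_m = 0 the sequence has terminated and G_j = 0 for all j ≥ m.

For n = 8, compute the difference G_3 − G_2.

[0] 8 ≡ 2·3 + 2 (base 3). Lift 4: 10. −1: 9.
[1] 9 ≡ 2·4 + 1 (base 4). Lift 5: 11. −1: 10.
[2] 10 ≡ 2·5 (base 5). Lift 6: 12. −1: 11.

1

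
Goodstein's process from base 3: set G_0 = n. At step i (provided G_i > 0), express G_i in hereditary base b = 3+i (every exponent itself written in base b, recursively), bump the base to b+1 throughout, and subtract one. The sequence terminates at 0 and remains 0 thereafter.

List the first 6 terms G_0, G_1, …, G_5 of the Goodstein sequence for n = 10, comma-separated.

10, 16, 24, 27, 30, 33

i=0: 10 = 3^2 + 1 (b=3); 3→4: 4^2 + 1 = 17; 17−1 = 16
i=1: 16 = 4^2 (b=4); 4→5: 5^2 = 25; 25−1 = 24
i=2: 24 = 4·5 + 4 (b=5); 5→6: 4·6 + 4 = 28; 28−1 = 27
i=3: 27 = 4·6 + 3 (b=6); 6→7: 4·7 + 3 = 31; 31−1 = 30
i=4: 30 = 4·7 + 2 (b=7); 7→8: 4·8 + 2 = 34; 34−1 = 33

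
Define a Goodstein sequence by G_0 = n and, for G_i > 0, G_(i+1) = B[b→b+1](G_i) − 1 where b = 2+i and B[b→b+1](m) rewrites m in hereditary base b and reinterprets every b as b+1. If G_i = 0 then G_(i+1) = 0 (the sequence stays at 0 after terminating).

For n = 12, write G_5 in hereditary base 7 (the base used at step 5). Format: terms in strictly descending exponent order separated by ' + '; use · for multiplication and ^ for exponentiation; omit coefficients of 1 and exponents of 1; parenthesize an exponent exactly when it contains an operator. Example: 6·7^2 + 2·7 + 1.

7^(7 + 1) + 2·7^2 + 7 + 4

i=0: 12 = 2^(2 + 1) + 2^2 (b=2); 2→3: 3^(3 + 1) + 3^3 = 108; 108−1 = 107
i=1: 107 = 3^(3 + 1) + 2·3^2 + 2·3 + 2 (b=3); 3→4: 4^(4 + 1) + 2·4^2 + 2·4 + 2 = 1066; 1066−1 = 1065
i=2: 1065 = 4^(4 + 1) + 2·4^2 + 2·4 + 1 (b=4); 4→5: 5^(5 + 1) + 2·5^2 + 2·5 + 1 = 15686; 15686−1 = 15685
i=3: 15685 = 5^(5 + 1) + 2·5^2 + 2·5 (b=5); 5→6: 6^(6 + 1) + 2·6^2 + 2·6 = 280020; 280020−1 = 280019
i=4: 280019 = 6^(6 + 1) + 2·6^2 + 6 + 5 (b=6); 6→7: 7^(7 + 1) + 2·7^2 + 7 + 5 = 5764911; 5764911−1 = 5764910
i=5: 5764910 = 7^(7 + 1) + 2·7^2 + 7 + 4 (b=7); 7→8: 8^(8 + 1) + 2·8^2 + 8 + 4 = 134217868; 134217868−1 = 134217867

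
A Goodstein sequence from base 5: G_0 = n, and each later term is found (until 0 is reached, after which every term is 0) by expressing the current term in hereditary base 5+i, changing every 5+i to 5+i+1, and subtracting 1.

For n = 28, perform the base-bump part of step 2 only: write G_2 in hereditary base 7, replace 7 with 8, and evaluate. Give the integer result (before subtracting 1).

65

step 0: 28 = 5^2 + 3; sub 6 for 5: 6^2 + 3; = 39; G_1 = 39−1 = 38
step 1: 38 = 6^2 + 2; sub 7 for 6: 7^2 + 2; = 51; G_2 = 51−1 = 50
step 2: 50 = 7^2 + 1; sub 8 for 7: 8^2 + 1; = 65; G_3 = 65−1 = 64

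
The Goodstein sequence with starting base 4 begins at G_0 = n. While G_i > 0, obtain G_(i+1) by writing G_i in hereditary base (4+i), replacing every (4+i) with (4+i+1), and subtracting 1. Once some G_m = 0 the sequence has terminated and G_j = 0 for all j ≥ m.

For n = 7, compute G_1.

[0] 7 ≡ 4 + 3 (base 4). Lift 5: 8. −1: 7.
[1] 7 ≡ 5 + 2 (base 5). Lift 6: 8. −1: 7.

7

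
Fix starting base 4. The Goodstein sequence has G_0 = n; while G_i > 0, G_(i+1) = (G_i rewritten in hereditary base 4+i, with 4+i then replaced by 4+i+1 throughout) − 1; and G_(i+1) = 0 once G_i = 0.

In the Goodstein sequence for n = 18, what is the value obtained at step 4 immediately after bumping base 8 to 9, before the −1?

G_0 = 18. HB_4(18) = 4^2 + 2. Bump = 27. G_1 = 26.
G_1 = 26. HB_5(26) = 5^2 + 1. Bump = 37. G_2 = 36.
G_2 = 36. HB_6(36) = 6^2. Bump = 49. G_3 = 48.
G_3 = 48. HB_7(48) = 6·7 + 6. Bump = 54. G_4 = 53.
G_4 = 53. HB_8(53) = 6·8 + 5. Bump = 59. G_5 = 58.

59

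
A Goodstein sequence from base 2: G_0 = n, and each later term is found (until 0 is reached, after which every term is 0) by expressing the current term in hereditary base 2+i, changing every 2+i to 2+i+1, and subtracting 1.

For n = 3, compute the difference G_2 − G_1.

0

i=0: 3 = 2 + 1 (b=2); 2→3: 3 + 1 = 4; 4−1 = 3
i=1: 3 = 3 (b=3); 3→4: 4 = 4; 4−1 = 3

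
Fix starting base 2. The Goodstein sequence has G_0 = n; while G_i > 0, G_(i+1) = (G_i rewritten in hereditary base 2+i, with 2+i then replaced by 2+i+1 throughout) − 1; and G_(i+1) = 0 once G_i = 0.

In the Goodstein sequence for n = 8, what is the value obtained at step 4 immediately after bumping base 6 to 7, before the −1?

1647196

G_0=8  [base 2] 2^(2 + 1)  →[2↦3]→  3^(3 + 1) = 81  −1 ⇒ G_1=80
G_1=80  [base 3] 2·3^3 + 2·3^2 + 2·3 + 2  →[3↦4]→  2·4^4 + 2·4^2 + 2·4 + 2 = 554  −1 ⇒ G_2=553
G_2=553  [base 4] 2·4^4 + 2·4^2 + 2·4 + 1  →[4↦5]→  2·5^5 + 2·5^2 + 2·5 + 1 = 6311  −1 ⇒ G_3=6310
G_3=6310  [base 5] 2·5^5 + 2·5^2 + 2·5  →[5↦6]→  2·6^6 + 2·6^2 + 2·6 = 93396  −1 ⇒ G_4=93395
G_4=93395  [base 6] 2·6^6 + 2·6^2 + 6 + 5  →[6↦7]→  2·7^7 + 2·7^2 + 7 + 5 = 1647196  −1 ⇒ G_5=1647195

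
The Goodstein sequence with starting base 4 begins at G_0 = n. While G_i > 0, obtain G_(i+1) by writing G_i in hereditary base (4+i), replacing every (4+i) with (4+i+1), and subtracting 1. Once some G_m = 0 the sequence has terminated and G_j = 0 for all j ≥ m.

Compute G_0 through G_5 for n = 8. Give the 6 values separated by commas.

8, 9, 9, 9, 9, 9

8 —HB4→ 2·4 —bump→ 2·5 = 10 —(−1)→ 9
9 —HB5→ 5 + 4 —bump→ 6 + 4 = 10 —(−1)→ 9
9 —HB6→ 6 + 3 —bump→ 7 + 3 = 10 —(−1)→ 9
9 —HB7→ 7 + 2 —bump→ 8 + 2 = 10 —(−1)→ 9
9 —HB8→ 8 + 1 —bump→ 9 + 1 = 10 —(−1)→ 9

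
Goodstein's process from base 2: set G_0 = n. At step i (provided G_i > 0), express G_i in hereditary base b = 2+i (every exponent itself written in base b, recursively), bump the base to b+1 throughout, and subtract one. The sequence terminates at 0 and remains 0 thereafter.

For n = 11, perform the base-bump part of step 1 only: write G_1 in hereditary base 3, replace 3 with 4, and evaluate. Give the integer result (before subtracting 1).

1028

11 —HB2→ 2^(2 + 1) + 2 + 1 —bump→ 3^(3 + 1) + 3 + 1 = 85 —(−1)→ 84
84 —HB3→ 3^(3 + 1) + 3 —bump→ 4^(4 + 1) + 4 = 1028 —(−1)→ 1027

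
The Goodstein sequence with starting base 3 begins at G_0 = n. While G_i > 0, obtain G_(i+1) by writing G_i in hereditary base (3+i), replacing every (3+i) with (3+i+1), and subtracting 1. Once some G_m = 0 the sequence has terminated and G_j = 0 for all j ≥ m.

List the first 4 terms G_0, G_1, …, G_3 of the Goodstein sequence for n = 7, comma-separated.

7, 8, 9, 9

i=0: 7 = 2·3 + 1 (b=3); 3→4: 2·4 + 1 = 9; 9−1 = 8
i=1: 8 = 2·4 (b=4); 4→5: 2·5 = 10; 10−1 = 9
i=2: 9 = 5 + 4 (b=5); 5→6: 6 + 4 = 10; 10−1 = 9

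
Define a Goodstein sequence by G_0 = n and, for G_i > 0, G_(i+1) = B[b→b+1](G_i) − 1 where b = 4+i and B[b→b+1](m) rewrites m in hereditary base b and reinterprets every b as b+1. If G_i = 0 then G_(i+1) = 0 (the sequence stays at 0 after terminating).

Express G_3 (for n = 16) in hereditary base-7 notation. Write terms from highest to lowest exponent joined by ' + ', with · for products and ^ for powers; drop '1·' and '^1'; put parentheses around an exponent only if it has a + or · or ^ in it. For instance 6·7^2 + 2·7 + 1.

4·7 + 2

step 0: 16 = 4^2; sub 5 for 4: 5^2; = 25; G_1 = 25−1 = 24
step 1: 24 = 4·5 + 4; sub 6 for 5: 4·6 + 4; = 28; G_2 = 28−1 = 27
step 2: 27 = 4·6 + 3; sub 7 for 6: 4·7 + 3; = 31; G_3 = 31−1 = 30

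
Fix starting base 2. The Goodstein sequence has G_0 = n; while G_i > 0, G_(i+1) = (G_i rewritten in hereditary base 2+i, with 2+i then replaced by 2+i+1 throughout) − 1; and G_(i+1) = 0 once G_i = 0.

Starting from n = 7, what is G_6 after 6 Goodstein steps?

16777215

i=0: 7 = 2^2 + 2 + 1 (b=2); 2→3: 3^3 + 3 + 1 = 31; 31−1 = 30
i=1: 30 = 3^3 + 3 (b=3); 3→4: 4^4 + 4 = 260; 260−1 = 259
i=2: 259 = 4^4 + 3 (b=4); 4→5: 5^5 + 3 = 3128; 3128−1 = 3127
i=3: 3127 = 5^5 + 2 (b=5); 5→6: 6^6 + 2 = 46658; 46658−1 = 46657
i=4: 46657 = 6^6 + 1 (b=6); 6→7: 7^7 + 1 = 823544; 823544−1 = 823543
i=5: 823543 = 7^7 (b=7); 7→8: 8^8 = 16777216; 16777216−1 = 16777215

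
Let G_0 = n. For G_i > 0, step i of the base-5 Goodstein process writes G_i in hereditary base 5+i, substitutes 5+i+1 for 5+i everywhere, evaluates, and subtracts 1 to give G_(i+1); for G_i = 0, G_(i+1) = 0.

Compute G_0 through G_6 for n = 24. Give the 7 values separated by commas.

24, 27, 30, 33, 36, 39, 41

i=0: 24 = 4·5 + 4 (b=5); 5→6: 4·6 + 4 = 28; 28−1 = 27
i=1: 27 = 4·6 + 3 (b=6); 6→7: 4·7 + 3 = 31; 31−1 = 30
i=2: 30 = 4·7 + 2 (b=7); 7→8: 4·8 + 2 = 34; 34−1 = 33
i=3: 33 = 4·8 + 1 (b=8); 8→9: 4·9 + 1 = 37; 37−1 = 36
i=4: 36 = 4·9 (b=9); 9→10: 4·10 = 40; 40−1 = 39
i=5: 39 = 3·10 + 9 (b=10); 10→11: 3·11 + 9 = 42; 42−1 = 41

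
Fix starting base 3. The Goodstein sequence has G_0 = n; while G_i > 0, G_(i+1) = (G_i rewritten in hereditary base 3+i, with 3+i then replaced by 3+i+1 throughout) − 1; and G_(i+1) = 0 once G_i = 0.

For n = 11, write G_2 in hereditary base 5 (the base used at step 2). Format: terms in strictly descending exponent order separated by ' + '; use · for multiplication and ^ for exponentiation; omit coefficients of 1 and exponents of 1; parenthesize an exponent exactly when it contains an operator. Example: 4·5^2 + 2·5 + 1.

5^2

[0] 11 ≡ 3^2 + 2 (base 3). Lift 4: 18. −1: 17.
[1] 17 ≡ 4^2 + 1 (base 4). Lift 5: 26. −1: 25.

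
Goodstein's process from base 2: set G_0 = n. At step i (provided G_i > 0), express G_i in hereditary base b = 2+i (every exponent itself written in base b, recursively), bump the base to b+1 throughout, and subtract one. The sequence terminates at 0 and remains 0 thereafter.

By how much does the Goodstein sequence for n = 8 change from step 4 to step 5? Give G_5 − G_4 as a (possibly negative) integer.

[0] 8 ≡ 2^(2 + 1) (base 2). Lift 3: 81. −1: 80.
[1] 80 ≡ 2·3^3 + 2·3^2 + 2·3 + 2 (base 3). Lift 4: 554. −1: 553.
[2] 553 ≡ 2·4^4 + 2·4^2 + 2·4 + 1 (base 4). Lift 5: 6311. −1: 6310.
[3] 6310 ≡ 2·5^5 + 2·5^2 + 2·5 (base 5). Lift 6: 93396. −1: 93395.
[4] 93395 ≡ 2·6^6 + 2·6^2 + 6 + 5 (base 6). Lift 7: 1647196. −1: 1647195.

1553800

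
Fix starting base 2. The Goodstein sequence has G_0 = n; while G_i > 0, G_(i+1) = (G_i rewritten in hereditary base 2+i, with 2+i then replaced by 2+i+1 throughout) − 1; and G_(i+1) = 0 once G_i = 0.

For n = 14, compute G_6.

(0) 14|_2 = 2^(2 + 1) + 2^2 + 2 ↦ 3^(3 + 1) + 3^3 + 3|_3 = 111 ⇒ 110
(1) 110|_3 = 3^(3 + 1) + 3^3 + 2 ↦ 4^(4 + 1) + 4^4 + 2|_4 = 1282 ⇒ 1281
(2) 1281|_4 = 4^(4 + 1) + 4^4 + 1 ↦ 5^(5 + 1) + 5^5 + 1|_5 = 18751 ⇒ 18750
(3) 18750|_5 = 5^(5 + 1) + 5^5 ↦ 6^(6 + 1) + 6^6|_6 = 326592 ⇒ 326591
(4) 326591|_6 = 6^(6 + 1) + 5·6^5 + 5·6^4 + 5·6^3 + 5·6^2 + 5·6 + 5 ↦ 7^(7 + 1) + 5·7^5 + 5·7^4 + 5·7^3 + 5·7^2 + 5·7 + 5|_7 = 5862841 ⇒ 5862840
(5) 5862840|_7 = 7^(7 + 1) + 5·7^5 + 5·7^4 + 5·7^3 + 5·7^2 + 5·7 + 4 ↦ 8^(8 + 1) + 5·8^5 + 5·8^4 + 5·8^3 + 5·8^2 + 5·8 + 4|_8 = 134404972 ⇒ 134404971
(6) 134404971|_8 = 8^(8 + 1) + 5·8^5 + 5·8^4 + 5·8^3 + 5·8^2 + 5·8 + 3 ↦ 9^(9 + 1) + 5·9^5 + 5·9^4 + 5·9^3 + 5·9^2 + 5·9 + 3|_9 = 3487116549 ⇒ 3487116548

134404971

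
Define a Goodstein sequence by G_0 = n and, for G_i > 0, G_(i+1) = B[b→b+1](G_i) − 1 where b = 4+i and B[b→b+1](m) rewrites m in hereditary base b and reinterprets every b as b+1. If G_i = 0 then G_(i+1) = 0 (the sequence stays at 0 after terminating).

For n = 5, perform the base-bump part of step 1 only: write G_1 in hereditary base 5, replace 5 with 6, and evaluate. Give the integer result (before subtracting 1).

6

step 0: 5 = 4 + 1; sub 5 for 4: 5 + 1; = 6; G_1 = 6−1 = 5
step 1: 5 = 5; sub 6 for 5: 6; = 6; G_2 = 6−1 = 5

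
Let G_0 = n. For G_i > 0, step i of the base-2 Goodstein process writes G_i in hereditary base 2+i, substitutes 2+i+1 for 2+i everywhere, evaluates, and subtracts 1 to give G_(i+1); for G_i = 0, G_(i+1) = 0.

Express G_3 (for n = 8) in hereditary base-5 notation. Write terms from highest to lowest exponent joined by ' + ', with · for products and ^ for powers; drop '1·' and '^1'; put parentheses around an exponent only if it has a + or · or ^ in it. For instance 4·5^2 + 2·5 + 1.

i=0: 8 = 2^(2 + 1) (b=2); 2→3: 3^(3 + 1) = 81; 81−1 = 80
i=1: 80 = 2·3^3 + 2·3^2 + 2·3 + 2 (b=3); 3→4: 2·4^4 + 2·4^2 + 2·4 + 2 = 554; 554−1 = 553
i=2: 553 = 2·4^4 + 2·4^2 + 2·4 + 1 (b=4); 4→5: 2·5^5 + 2·5^2 + 2·5 + 1 = 6311; 6311−1 = 6310
i=3: 6310 = 2·5^5 + 2·5^2 + 2·5 (b=5); 5→6: 2·6^6 + 2·6^2 + 2·6 = 93396; 93396−1 = 93395

2·5^5 + 2·5^2 + 2·5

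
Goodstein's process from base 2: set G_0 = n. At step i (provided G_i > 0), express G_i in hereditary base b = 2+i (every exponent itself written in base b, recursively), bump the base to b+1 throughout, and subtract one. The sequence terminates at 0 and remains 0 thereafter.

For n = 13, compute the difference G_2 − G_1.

1171

base 2: 13 = 2^(2 + 1) + 2^2 + 1; at 3: 3^(3 + 1) + 3^3 + 1 = 109; next = 108
base 3: 108 = 3^(3 + 1) + 3^3; at 4: 4^(4 + 1) + 4^4 = 1280; next = 1279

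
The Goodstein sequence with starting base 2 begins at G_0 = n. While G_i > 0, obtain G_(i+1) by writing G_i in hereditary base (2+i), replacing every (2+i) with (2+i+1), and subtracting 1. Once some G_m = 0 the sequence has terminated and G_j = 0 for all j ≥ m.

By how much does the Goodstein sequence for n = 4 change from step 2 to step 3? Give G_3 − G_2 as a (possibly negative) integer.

i=0: 4 = 2^2 (b=2); 2→3: 3^3 = 27; 27−1 = 26
i=1: 26 = 2·3^2 + 2·3 + 2 (b=3); 3→4: 2·4^2 + 2·4 + 2 = 42; 42−1 = 41
i=2: 41 = 2·4^2 + 2·4 + 1 (b=4); 4→5: 2·5^2 + 2·5 + 1 = 61; 61−1 = 60

19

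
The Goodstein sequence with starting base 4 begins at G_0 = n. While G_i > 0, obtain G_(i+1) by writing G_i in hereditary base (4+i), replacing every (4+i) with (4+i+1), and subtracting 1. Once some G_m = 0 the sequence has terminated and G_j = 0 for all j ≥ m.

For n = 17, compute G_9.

62

step 0: 17 = 4^2 + 1; sub 5 for 4: 5^2 + 1; = 26; G_1 = 26−1 = 25
step 1: 25 = 5^2; sub 6 for 5: 6^2; = 36; G_2 = 36−1 = 35
step 2: 35 = 5·6 + 5; sub 7 for 6: 5·7 + 5; = 40; G_3 = 40−1 = 39
step 3: 39 = 5·7 + 4; sub 8 for 7: 5·8 + 4; = 44; G_4 = 44−1 = 43
step 4: 43 = 5·8 + 3; sub 9 for 8: 5·9 + 3; = 48; G_5 = 48−1 = 47
step 5: 47 = 5·9 + 2; sub 10 for 9: 5·10 + 2; = 52; G_6 = 52−1 = 51
step 6: 51 = 5·10 + 1; sub 11 for 10: 5·11 + 1; = 56; G_7 = 56−1 = 55
step 7: 55 = 5·11; sub 12 for 11: 5·12; = 60; G_8 = 60−1 = 59
step 8: 59 = 4·12 + 11; sub 13 for 12: 4·13 + 11; = 63; G_9 = 63−1 = 62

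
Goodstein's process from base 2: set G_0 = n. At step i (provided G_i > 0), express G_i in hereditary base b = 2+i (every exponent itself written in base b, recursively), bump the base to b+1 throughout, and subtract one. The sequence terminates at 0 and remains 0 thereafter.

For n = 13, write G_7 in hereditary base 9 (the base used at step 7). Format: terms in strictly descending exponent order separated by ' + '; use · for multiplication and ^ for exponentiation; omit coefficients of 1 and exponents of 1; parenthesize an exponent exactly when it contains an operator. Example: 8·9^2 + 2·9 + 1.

9^(9 + 1) + 3·9^3 + 3·9^2 + 2·9 + 6

13 —HB2→ 2^(2 + 1) + 2^2 + 1 —bump→ 3^(3 + 1) + 3^3 + 1 = 109 —(−1)→ 108
108 —HB3→ 3^(3 + 1) + 3^3 —bump→ 4^(4 + 1) + 4^4 = 1280 —(−1)→ 1279
1279 —HB4→ 4^(4 + 1) + 3·4^3 + 3·4^2 + 3·4 + 3 —bump→ 5^(5 + 1) + 3·5^3 + 3·5^2 + 3·5 + 3 = 16093 —(−1)→ 16092
16092 —HB5→ 5^(5 + 1) + 3·5^3 + 3·5^2 + 3·5 + 2 —bump→ 6^(6 + 1) + 3·6^3 + 3·6^2 + 3·6 + 2 = 280712 —(−1)→ 280711
280711 —HB6→ 6^(6 + 1) + 3·6^3 + 3·6^2 + 3·6 + 1 —bump→ 7^(7 + 1) + 3·7^3 + 3·7^2 + 3·7 + 1 = 5765999 —(−1)→ 5765998
5765998 —HB7→ 7^(7 + 1) + 3·7^3 + 3·7^2 + 3·7 —bump→ 8^(8 + 1) + 3·8^3 + 3·8^2 + 3·8 = 134219480 —(−1)→ 134219479
134219479 —HB8→ 8^(8 + 1) + 3·8^3 + 3·8^2 + 2·8 + 7 —bump→ 9^(9 + 1) + 3·9^3 + 3·9^2 + 2·9 + 7 = 3486786856 —(−1)→ 3486786855
3486786855 —HB9→ 9^(9 + 1) + 3·9^3 + 3·9^2 + 2·9 + 6 —bump→ 10^(10 + 1) + 3·10^3 + 3·10^2 + 2·10 + 6 = 100000003326 —(−1)→ 100000003325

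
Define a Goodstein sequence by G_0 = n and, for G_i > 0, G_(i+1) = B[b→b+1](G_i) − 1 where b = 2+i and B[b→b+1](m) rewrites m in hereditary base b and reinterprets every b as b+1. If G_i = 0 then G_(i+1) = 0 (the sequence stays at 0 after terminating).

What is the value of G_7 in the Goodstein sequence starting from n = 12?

G_0=12  [base 2] 2^(2 + 1) + 2^2  →[2↦3]→  3^(3 + 1) + 3^3 = 108  −1 ⇒ G_1=107
G_1=107  [base 3] 3^(3 + 1) + 2·3^2 + 2·3 + 2  →[3↦4]→  4^(4 + 1) + 2·4^2 + 2·4 + 2 = 1066  −1 ⇒ G_2=1065
G_2=1065  [base 4] 4^(4 + 1) + 2·4^2 + 2·4 + 1  →[4↦5]→  5^(5 + 1) + 2·5^2 + 2·5 + 1 = 15686  −1 ⇒ G_3=15685
G_3=15685  [base 5] 5^(5 + 1) + 2·5^2 + 2·5  →[5↦6]→  6^(6 + 1) + 2·6^2 + 2·6 = 280020  −1 ⇒ G_4=280019
G_4=280019  [base 6] 6^(6 + 1) + 2·6^2 + 6 + 5  →[6↦7]→  7^(7 + 1) + 2·7^2 + 7 + 5 = 5764911  −1 ⇒ G_5=5764910
G_5=5764910  [base 7] 7^(7 + 1) + 2·7^2 + 7 + 4  →[7↦8]→  8^(8 + 1) + 2·8^2 + 8 + 4 = 134217868  −1 ⇒ G_6=134217867
G_6=134217867  [base 8] 8^(8 + 1) + 2·8^2 + 8 + 3  →[8↦9]→  9^(9 + 1) + 2·9^2 + 9 + 3 = 3486784575  −1 ⇒ G_7=3486784574
G_7=3486784574  [base 9] 9^(9 + 1) + 2·9^2 + 9 + 2  →[9↦10]→  10^(10 + 1) + 2·10^2 + 10 + 2 = 100000000212  −1 ⇒ G_8=100000000211

3486784574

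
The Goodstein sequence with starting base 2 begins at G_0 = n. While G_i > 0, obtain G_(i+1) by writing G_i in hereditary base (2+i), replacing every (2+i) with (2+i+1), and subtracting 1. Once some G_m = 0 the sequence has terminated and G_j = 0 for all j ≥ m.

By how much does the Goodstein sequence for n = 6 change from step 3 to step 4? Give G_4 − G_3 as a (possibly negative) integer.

43530

G_0 = 6. HB_2(6) = 2^2 + 2. Bump = 30. G_1 = 29.
G_1 = 29. HB_3(29) = 3^3 + 2. Bump = 258. G_2 = 257.
G_2 = 257. HB_4(257) = 4^4 + 1. Bump = 3126. G_3 = 3125.
G_3 = 3125. HB_5(3125) = 5^5. Bump = 46656. G_4 = 46655.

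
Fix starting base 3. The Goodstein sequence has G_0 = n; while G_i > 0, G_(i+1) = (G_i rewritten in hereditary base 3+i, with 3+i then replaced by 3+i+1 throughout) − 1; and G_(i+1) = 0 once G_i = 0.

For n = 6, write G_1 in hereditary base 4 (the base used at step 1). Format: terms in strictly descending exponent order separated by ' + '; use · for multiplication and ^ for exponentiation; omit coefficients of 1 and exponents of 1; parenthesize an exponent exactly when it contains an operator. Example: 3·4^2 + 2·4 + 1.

4 + 3

[0] 6 ≡ 2·3 (base 3). Lift 4: 8. −1: 7.
[1] 7 ≡ 4 + 3 (base 4). Lift 5: 8. −1: 7.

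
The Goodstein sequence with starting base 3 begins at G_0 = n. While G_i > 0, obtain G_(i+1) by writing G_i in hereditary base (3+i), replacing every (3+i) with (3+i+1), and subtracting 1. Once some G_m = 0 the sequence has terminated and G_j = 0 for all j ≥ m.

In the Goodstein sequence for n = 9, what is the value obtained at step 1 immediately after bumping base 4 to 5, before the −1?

step 0: 9 = 3^2; sub 4 for 3: 4^2; = 16; G_1 = 16−1 = 15
step 1: 15 = 3·4 + 3; sub 5 for 4: 3·5 + 3; = 18; G_2 = 18−1 = 17

18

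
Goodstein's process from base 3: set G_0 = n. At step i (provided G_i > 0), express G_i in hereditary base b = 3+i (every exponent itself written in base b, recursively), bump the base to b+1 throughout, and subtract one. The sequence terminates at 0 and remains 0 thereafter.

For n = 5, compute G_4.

4

i=0: 5 = 3 + 2 (b=3); 3→4: 4 + 2 = 6; 6−1 = 5
i=1: 5 = 4 + 1 (b=4); 4→5: 5 + 1 = 6; 6−1 = 5
i=2: 5 = 5 (b=5); 5→6: 6 = 6; 6−1 = 5
i=3: 5 = 5 (b=6); 6→7: 5 = 5; 5−1 = 4
i=4: 4 = 4 (b=7); 7→8: 4 = 4; 4−1 = 3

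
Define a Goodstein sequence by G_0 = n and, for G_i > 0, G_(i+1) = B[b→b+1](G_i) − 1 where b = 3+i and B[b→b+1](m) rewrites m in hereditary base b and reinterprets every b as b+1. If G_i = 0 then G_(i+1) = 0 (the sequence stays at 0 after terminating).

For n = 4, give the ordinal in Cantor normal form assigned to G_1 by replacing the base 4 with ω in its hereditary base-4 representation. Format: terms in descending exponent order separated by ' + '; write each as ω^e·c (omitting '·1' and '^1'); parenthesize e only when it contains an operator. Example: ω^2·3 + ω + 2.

ω

(0) 4|_3 = 3 + 1 ↦ 4 + 1|_4 = 5 ⇒ 4
(1) 4|_4 = 4 ↦ 5|_5 = 5 ⇒ 4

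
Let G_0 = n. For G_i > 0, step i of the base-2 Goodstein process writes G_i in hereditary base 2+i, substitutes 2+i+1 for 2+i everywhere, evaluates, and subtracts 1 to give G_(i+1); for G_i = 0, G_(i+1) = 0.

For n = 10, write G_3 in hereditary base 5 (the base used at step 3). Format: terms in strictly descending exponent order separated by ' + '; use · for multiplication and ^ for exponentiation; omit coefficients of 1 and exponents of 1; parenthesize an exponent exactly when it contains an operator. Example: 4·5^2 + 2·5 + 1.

5^(5 + 1)

G_0 = 10. HB_2(10) = 2^(2 + 1) + 2. Bump = 84. G_1 = 83.
G_1 = 83. HB_3(83) = 3^(3 + 1) + 2. Bump = 1026. G_2 = 1025.
G_2 = 1025. HB_4(1025) = 4^(4 + 1) + 1. Bump = 15626. G_3 = 15625.
G_3 = 15625. HB_5(15625) = 5^(5 + 1). Bump = 279936. G_4 = 279935.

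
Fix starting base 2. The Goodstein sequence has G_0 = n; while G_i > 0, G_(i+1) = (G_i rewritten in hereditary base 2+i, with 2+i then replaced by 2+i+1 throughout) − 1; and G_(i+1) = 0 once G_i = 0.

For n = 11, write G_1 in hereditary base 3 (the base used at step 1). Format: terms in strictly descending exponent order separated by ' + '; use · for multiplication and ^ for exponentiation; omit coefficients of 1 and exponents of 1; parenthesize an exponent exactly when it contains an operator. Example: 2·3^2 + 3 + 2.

3^(3 + 1) + 3

G_0 = 11. HB_2(11) = 2^(2 + 1) + 2 + 1. Bump = 85. G_1 = 84.
G_1 = 84. HB_3(84) = 3^(3 + 1) + 3. Bump = 1028. G_2 = 1027.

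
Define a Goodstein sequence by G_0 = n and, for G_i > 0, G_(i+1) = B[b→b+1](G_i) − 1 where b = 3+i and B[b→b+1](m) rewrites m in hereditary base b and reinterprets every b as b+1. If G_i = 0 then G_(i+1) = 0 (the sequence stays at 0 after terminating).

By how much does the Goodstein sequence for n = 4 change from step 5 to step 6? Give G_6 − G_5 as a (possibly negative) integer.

4 —HB3→ 3 + 1 —bump→ 4 + 1 = 5 —(−1)→ 4
4 —HB4→ 4 —bump→ 5 = 5 —(−1)→ 4
4 —HB5→ 4 —bump→ 4 = 4 —(−1)→ 3
3 —HB6→ 3 —bump→ 3 = 3 —(−1)→ 2
2 —HB7→ 2 —bump→ 2 = 2 —(−1)→ 1
1 —HB8→ 1 —bump→ 1 = 1 —(−1)→ 0

-1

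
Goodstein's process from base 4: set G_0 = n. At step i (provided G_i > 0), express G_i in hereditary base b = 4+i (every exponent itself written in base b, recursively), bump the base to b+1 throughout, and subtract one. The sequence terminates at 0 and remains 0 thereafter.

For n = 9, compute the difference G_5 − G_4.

step 0: 9 = 2·4 + 1; sub 5 for 4: 2·5 + 1; = 11; G_1 = 11−1 = 10
step 1: 10 = 2·5; sub 6 for 5: 2·6; = 12; G_2 = 12−1 = 11
step 2: 11 = 6 + 5; sub 7 for 6: 7 + 5; = 12; G_3 = 12−1 = 11
step 3: 11 = 7 + 4; sub 8 for 7: 8 + 4; = 12; G_4 = 12−1 = 11
step 4: 11 = 8 + 3; sub 9 for 8: 9 + 3; = 12; G_5 = 12−1 = 11

0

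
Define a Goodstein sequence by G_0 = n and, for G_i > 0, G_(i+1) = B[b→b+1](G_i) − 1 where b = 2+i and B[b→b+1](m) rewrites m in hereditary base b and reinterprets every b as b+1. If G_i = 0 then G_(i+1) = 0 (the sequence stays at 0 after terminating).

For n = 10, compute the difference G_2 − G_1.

G_0=10  [base 2] 2^(2 + 1) + 2  →[2↦3]→  3^(3 + 1) + 3 = 84  −1 ⇒ G_1=83
G_1=83  [base 3] 3^(3 + 1) + 2  →[3↦4]→  4^(4 + 1) + 2 = 1026  −1 ⇒ G_2=1025

942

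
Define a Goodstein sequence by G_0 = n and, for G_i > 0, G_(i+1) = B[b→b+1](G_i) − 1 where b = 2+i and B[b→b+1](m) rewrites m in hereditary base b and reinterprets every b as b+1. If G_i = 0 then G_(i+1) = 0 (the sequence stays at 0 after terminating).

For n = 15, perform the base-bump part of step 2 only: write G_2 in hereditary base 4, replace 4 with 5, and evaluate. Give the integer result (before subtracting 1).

18753

(0) 15|_2 = 2^(2 + 1) + 2^2 + 2 + 1 ↦ 3^(3 + 1) + 3^3 + 3 + 1|_3 = 112 ⇒ 111
(1) 111|_3 = 3^(3 + 1) + 3^3 + 3 ↦ 4^(4 + 1) + 4^4 + 4|_4 = 1284 ⇒ 1283
(2) 1283|_4 = 4^(4 + 1) + 4^4 + 3 ↦ 5^(5 + 1) + 5^5 + 3|_5 = 18753 ⇒ 18752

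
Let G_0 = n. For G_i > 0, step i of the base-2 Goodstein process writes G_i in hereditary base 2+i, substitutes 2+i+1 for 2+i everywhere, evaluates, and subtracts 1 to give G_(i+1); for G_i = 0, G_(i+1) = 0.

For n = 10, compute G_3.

(0) 10|_2 = 2^(2 + 1) + 2 ↦ 3^(3 + 1) + 3|_3 = 84 ⇒ 83
(1) 83|_3 = 3^(3 + 1) + 2 ↦ 4^(4 + 1) + 2|_4 = 1026 ⇒ 1025
(2) 1025|_4 = 4^(4 + 1) + 1 ↦ 5^(5 + 1) + 1|_5 = 15626 ⇒ 15625

15625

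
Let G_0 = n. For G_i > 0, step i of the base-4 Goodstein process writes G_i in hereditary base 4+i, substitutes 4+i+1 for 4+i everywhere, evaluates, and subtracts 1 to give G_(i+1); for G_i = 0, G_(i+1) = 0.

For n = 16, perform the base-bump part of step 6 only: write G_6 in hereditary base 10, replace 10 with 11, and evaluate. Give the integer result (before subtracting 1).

[0] 16 ≡ 4^2 (base 4). Lift 5: 25. −1: 24.
[1] 24 ≡ 4·5 + 4 (base 5). Lift 6: 28. −1: 27.
[2] 27 ≡ 4·6 + 3 (base 6). Lift 7: 31. −1: 30.
[3] 30 ≡ 4·7 + 2 (base 7). Lift 8: 34. −1: 33.
[4] 33 ≡ 4·8 + 1 (base 8). Lift 9: 37. −1: 36.
[5] 36 ≡ 4·9 (base 9). Lift 10: 40. −1: 39.

42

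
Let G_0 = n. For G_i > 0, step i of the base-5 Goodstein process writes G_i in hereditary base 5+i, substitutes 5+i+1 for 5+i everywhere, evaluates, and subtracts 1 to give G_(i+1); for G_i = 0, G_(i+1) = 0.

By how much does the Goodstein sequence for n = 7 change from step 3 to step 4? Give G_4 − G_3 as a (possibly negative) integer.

-1

7 —HB5→ 5 + 2 —bump→ 6 + 2 = 8 —(−1)→ 7
7 —HB6→ 6 + 1 —bump→ 7 + 1 = 8 —(−1)→ 7
7 —HB7→ 7 —bump→ 8 = 8 —(−1)→ 7
7 —HB8→ 7 —bump→ 7 = 7 —(−1)→ 6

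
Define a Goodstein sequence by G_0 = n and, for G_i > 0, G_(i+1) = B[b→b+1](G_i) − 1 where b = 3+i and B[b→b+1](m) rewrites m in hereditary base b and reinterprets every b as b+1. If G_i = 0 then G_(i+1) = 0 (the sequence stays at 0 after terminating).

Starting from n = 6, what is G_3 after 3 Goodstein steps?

G_0=6  [base 3] 2·3  →[3↦4]→  2·4 = 8  −1 ⇒ G_1=7
G_1=7  [base 4] 4 + 3  →[4↦5]→  5 + 3 = 8  −1 ⇒ G_2=7
G_2=7  [base 5] 5 + 2  →[5↦6]→  6 + 2 = 8  −1 ⇒ G_3=7
G_3=7  [base 6] 6 + 1  →[6↦7]→  7 + 1 = 8  −1 ⇒ G_4=7

7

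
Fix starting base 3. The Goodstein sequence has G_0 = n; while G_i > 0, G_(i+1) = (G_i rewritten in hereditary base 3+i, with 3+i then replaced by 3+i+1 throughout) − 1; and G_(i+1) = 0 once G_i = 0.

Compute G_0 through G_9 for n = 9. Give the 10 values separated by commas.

9, 15, 17, 19, 21, 23, 24, 25, 26, 27

[0] 9 ≡ 3^2 (base 3). Lift 4: 16. −1: 15.
[1] 15 ≡ 3·4 + 3 (base 4). Lift 5: 18. −1: 17.
[2] 17 ≡ 3·5 + 2 (base 5). Lift 6: 20. −1: 19.
[3] 19 ≡ 3·6 + 1 (base 6). Lift 7: 22. −1: 21.
[4] 21 ≡ 3·7 (base 7). Lift 8: 24. −1: 23.
[5] 23 ≡ 2·8 + 7 (base 8). Lift 9: 25. −1: 24.
[6] 24 ≡ 2·9 + 6 (base 9). Lift 10: 26. −1: 25.
[7] 25 ≡ 2·10 + 5 (base 10). Lift 11: 27. −1: 26.
[8] 26 ≡ 2·11 + 4 (base 11). Lift 12: 28. −1: 27.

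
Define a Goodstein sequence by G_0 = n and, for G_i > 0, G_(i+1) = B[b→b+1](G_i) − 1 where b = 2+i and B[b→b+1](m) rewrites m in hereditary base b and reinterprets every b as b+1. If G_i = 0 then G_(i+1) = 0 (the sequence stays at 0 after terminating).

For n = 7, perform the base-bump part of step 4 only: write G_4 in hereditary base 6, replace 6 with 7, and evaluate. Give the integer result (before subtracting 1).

[0] 7 ≡ 2^2 + 2 + 1 (base 2). Lift 3: 31. −1: 30.
[1] 30 ≡ 3^3 + 3 (base 3). Lift 4: 260. −1: 259.
[2] 259 ≡ 4^4 + 3 (base 4). Lift 5: 3128. −1: 3127.
[3] 3127 ≡ 5^5 + 2 (base 5). Lift 6: 46658. −1: 46657.
[4] 46657 ≡ 6^6 + 1 (base 6). Lift 7: 823544. −1: 823543.

823544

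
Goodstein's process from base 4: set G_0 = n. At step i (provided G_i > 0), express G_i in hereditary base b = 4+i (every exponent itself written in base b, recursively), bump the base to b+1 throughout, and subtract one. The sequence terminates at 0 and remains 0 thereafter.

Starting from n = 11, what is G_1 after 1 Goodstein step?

12

(0) 11|_4 = 2·4 + 3 ↦ 2·5 + 3|_5 = 13 ⇒ 12
(1) 12|_5 = 2·5 + 2 ↦ 2·6 + 2|_6 = 14 ⇒ 13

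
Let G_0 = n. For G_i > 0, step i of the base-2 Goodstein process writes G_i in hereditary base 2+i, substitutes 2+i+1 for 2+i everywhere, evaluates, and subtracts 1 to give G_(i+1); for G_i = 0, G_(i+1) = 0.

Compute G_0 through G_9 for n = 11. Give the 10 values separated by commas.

11, 84, 1027, 15627, 279937, 5764801, 134217727, 2749609302, 70077777775, 1997331745490

[0] 11 ≡ 2^(2 + 1) + 2 + 1 (base 2). Lift 3: 85. −1: 84.
[1] 84 ≡ 3^(3 + 1) + 3 (base 3). Lift 4: 1028. −1: 1027.
[2] 1027 ≡ 4^(4 + 1) + 3 (base 4). Lift 5: 15628. −1: 15627.
[3] 15627 ≡ 5^(5 + 1) + 2 (base 5). Lift 6: 279938. −1: 279937.
[4] 279937 ≡ 6^(6 + 1) + 1 (base 6). Lift 7: 5764802. −1: 5764801.
[5] 5764801 ≡ 7^(7 + 1) (base 7). Lift 8: 134217728. −1: 134217727.
[6] 134217727 ≡ 7·8^8 + 7·8^7 + 7·8^6 + 7·8^5 + 7·8^4 + 7·8^3 + 7·8^2 + 7·8 + 7 (base 8). Lift 9: 2749609303. −1: 2749609302.
[7] 2749609302 ≡ 7·9^9 + 7·9^7 + 7·9^6 + 7·9^5 + 7·9^4 + 7·9^3 + 7·9^2 + 7·9 + 6 (base 9). Lift 10: 70077777776. −1: 70077777775.
[8] 70077777775 ≡ 7·10^10 + 7·10^7 + 7·10^6 + 7·10^5 + 7·10^4 + 7·10^3 + 7·10^2 + 7·10 + 5 (base 10). Lift 11: 1997331745491. −1: 1997331745490.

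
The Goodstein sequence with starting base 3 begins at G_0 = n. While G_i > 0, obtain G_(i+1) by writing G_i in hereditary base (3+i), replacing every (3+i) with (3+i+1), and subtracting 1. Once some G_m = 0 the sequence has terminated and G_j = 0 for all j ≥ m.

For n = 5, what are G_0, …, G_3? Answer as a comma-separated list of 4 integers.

5, 5, 5, 5

G_0=5  [base 3] 3 + 2  →[3↦4]→  4 + 2 = 6  −1 ⇒ G_1=5
G_1=5  [base 4] 4 + 1  →[4↦5]→  5 + 1 = 6  −1 ⇒ G_2=5
G_2=5  [base 5] 5  →[5↦6]→  6 = 6  −1 ⇒ G_3=5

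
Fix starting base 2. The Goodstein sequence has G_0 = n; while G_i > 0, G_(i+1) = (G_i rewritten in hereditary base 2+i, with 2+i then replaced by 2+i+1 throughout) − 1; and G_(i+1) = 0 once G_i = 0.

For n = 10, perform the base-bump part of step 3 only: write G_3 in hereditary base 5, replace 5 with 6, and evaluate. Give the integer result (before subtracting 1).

step 0: 10 = 2^(2 + 1) + 2; sub 3 for 2: 3^(3 + 1) + 3; = 84; G_1 = 84−1 = 83
step 1: 83 = 3^(3 + 1) + 2; sub 4 for 3: 4^(4 + 1) + 2; = 1026; G_2 = 1026−1 = 1025
step 2: 1025 = 4^(4 + 1) + 1; sub 5 for 4: 5^(5 + 1) + 1; = 15626; G_3 = 15626−1 = 15625
step 3: 15625 = 5^(5 + 1); sub 6 for 5: 6^(6 + 1); = 279936; G_4 = 279936−1 = 279935

279936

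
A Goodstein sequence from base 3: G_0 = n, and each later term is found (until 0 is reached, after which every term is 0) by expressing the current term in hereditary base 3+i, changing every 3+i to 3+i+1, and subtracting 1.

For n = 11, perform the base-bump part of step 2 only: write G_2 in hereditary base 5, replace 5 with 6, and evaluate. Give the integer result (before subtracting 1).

G_0 = 11. HB_3(11) = 3^2 + 2. Bump = 18. G_1 = 17.
G_1 = 17. HB_4(17) = 4^2 + 1. Bump = 26. G_2 = 25.
G_2 = 25. HB_5(25) = 5^2. Bump = 36. G_3 = 35.

36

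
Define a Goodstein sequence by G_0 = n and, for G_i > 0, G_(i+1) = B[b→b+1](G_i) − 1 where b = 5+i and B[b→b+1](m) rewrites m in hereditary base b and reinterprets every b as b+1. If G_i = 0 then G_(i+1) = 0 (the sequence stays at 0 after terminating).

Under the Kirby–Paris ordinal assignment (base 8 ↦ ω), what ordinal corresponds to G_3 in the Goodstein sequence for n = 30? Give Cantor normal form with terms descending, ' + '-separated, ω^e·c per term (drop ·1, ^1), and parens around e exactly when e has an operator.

ω^2 + 3

G_0 = 30. HB_5(30) = 5^2 + 5. Bump = 42. G_1 = 41.
G_1 = 41. HB_6(41) = 6^2 + 5. Bump = 54. G_2 = 53.
G_2 = 53. HB_7(53) = 7^2 + 4. Bump = 68. G_3 = 67.
G_3 = 67. HB_8(67) = 8^2 + 3. Bump = 84. G_4 = 83.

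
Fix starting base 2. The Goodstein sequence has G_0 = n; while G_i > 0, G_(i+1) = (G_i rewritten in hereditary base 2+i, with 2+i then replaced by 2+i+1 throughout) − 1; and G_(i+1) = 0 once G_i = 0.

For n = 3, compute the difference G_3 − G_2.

-1

3 —HB2→ 2 + 1 —bump→ 3 + 1 = 4 —(−1)→ 3
3 —HB3→ 3 —bump→ 4 = 4 —(−1)→ 3
3 —HB4→ 3 —bump→ 3 = 3 —(−1)→ 2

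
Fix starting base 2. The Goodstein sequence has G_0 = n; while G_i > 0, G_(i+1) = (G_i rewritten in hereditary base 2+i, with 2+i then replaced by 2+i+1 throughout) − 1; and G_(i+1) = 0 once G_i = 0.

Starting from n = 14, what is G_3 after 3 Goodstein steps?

G_0 = 14. HB_2(14) = 2^(2 + 1) + 2^2 + 2. Bump = 111. G_1 = 110.
G_1 = 110. HB_3(110) = 3^(3 + 1) + 3^3 + 2. Bump = 1282. G_2 = 1281.
G_2 = 1281. HB_4(1281) = 4^(4 + 1) + 4^4 + 1. Bump = 18751. G_3 = 18750.

18750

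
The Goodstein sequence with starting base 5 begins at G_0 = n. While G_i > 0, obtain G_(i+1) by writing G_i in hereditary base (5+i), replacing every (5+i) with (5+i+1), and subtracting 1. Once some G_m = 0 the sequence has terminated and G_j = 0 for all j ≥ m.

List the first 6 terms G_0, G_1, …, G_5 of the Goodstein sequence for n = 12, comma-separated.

12 —HB5→ 2·5 + 2 —bump→ 2·6 + 2 = 14 —(−1)→ 13
13 —HB6→ 2·6 + 1 —bump→ 2·7 + 1 = 15 —(−1)→ 14
14 —HB7→ 2·7 —bump→ 2·8 = 16 —(−1)→ 15
15 —HB8→ 8 + 7 —bump→ 9 + 7 = 16 —(−1)→ 15
15 —HB9→ 9 + 6 —bump→ 10 + 6 = 16 —(−1)→ 15

12, 13, 14, 15, 15, 15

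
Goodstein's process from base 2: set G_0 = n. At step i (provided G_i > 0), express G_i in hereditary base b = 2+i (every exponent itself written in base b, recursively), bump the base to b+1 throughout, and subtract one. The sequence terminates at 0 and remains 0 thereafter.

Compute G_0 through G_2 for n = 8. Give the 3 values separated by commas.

i=0: 8 = 2^(2 + 1) (b=2); 2→3: 3^(3 + 1) = 81; 81−1 = 80
i=1: 80 = 2·3^3 + 2·3^2 + 2·3 + 2 (b=3); 3→4: 2·4^4 + 2·4^2 + 2·4 + 2 = 554; 554−1 = 553

8, 80, 553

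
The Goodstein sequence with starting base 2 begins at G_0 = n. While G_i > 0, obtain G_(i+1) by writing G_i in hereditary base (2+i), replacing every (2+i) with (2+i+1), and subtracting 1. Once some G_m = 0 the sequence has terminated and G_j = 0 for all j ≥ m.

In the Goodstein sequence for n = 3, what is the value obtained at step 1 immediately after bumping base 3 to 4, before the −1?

step 0: 3 = 2 + 1; sub 3 for 2: 3 + 1; = 4; G_1 = 4−1 = 3
step 1: 3 = 3; sub 4 for 3: 4; = 4; G_2 = 4−1 = 3

4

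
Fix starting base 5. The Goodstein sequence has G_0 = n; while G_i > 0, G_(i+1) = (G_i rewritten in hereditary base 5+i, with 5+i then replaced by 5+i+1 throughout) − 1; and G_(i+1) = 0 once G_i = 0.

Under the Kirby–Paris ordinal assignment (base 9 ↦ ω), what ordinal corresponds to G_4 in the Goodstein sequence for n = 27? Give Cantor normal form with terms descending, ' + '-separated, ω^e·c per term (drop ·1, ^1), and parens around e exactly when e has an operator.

i=0: 27 = 5^2 + 2 (b=5); 5→6: 6^2 + 2 = 38; 38−1 = 37
i=1: 37 = 6^2 + 1 (b=6); 6→7: 7^2 + 1 = 50; 50−1 = 49
i=2: 49 = 7^2 (b=7); 7→8: 8^2 = 64; 64−1 = 63
i=3: 63 = 7·8 + 7 (b=8); 8→9: 7·9 + 7 = 70; 70−1 = 69
i=4: 69 = 7·9 + 6 (b=9); 9→10: 7·10 + 6 = 76; 76−1 = 75

ω·7 + 6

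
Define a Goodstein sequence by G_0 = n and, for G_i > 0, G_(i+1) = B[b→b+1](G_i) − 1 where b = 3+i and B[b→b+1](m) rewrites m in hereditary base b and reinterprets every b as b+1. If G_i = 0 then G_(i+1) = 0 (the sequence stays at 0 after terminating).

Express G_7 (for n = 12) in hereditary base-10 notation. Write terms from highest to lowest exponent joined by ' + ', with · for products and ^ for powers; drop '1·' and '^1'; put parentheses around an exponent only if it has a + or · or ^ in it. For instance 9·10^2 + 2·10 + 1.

[0] 12 ≡ 3^2 + 3 (base 3). Lift 4: 20. −1: 19.
[1] 19 ≡ 4^2 + 3 (base 4). Lift 5: 28. −1: 27.
[2] 27 ≡ 5^2 + 2 (base 5). Lift 6: 38. −1: 37.
[3] 37 ≡ 6^2 + 1 (base 6). Lift 7: 50. −1: 49.
[4] 49 ≡ 7^2 (base 7). Lift 8: 64. −1: 63.
[5] 63 ≡ 7·8 + 7 (base 8). Lift 9: 70. −1: 69.
[6] 69 ≡ 7·9 + 6 (base 9). Lift 10: 76. −1: 75.
[7] 75 ≡ 7·10 + 5 (base 10). Lift 11: 82. −1: 81.

7·10 + 5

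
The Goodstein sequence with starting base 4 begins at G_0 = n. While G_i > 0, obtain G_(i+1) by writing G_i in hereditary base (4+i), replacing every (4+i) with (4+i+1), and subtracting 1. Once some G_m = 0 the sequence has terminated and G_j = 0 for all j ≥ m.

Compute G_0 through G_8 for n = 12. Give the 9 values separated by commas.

[0] 12 ≡ 3·4 (base 4). Lift 5: 15. −1: 14.
[1] 14 ≡ 2·5 + 4 (base 5). Lift 6: 16. −1: 15.
[2] 15 ≡ 2·6 + 3 (base 6). Lift 7: 17. −1: 16.
[3] 16 ≡ 2·7 + 2 (base 7). Lift 8: 18. −1: 17.
[4] 17 ≡ 2·8 + 1 (base 8). Lift 9: 19. −1: 18.
[5] 18 ≡ 2·9 (base 9). Lift 10: 20. −1: 19.
[6] 19 ≡ 10 + 9 (base 10). Lift 11: 20. −1: 19.
[7] 19 ≡ 11 + 8 (base 11). Lift 12: 20. −1: 19.

12, 14, 15, 16, 17, 18, 19, 19, 19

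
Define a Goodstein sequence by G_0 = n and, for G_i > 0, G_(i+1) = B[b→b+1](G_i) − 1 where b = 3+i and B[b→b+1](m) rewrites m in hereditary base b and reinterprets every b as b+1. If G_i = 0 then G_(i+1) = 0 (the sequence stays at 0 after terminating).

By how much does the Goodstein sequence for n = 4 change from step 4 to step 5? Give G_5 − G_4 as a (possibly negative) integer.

-1

(0) 4|_3 = 3 + 1 ↦ 4 + 1|_4 = 5 ⇒ 4
(1) 4|_4 = 4 ↦ 5|_5 = 5 ⇒ 4
(2) 4|_5 = 4 ↦ 4|_6 = 4 ⇒ 3
(3) 3|_6 = 3 ↦ 3|_7 = 3 ⇒ 2
(4) 2|_7 = 2 ↦ 2|_8 = 2 ⇒ 1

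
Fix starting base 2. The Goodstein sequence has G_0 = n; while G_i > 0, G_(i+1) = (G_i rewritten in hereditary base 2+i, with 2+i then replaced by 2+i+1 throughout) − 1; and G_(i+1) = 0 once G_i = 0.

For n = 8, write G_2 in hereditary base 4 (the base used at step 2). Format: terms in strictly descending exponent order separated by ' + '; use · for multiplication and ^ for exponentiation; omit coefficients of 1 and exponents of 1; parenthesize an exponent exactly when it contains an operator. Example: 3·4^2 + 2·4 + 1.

G_0 = 8. HB_2(8) = 2^(2 + 1). Bump = 81. G_1 = 80.
G_1 = 80. HB_3(80) = 2·3^3 + 2·3^2 + 2·3 + 2. Bump = 554. G_2 = 553.
G_2 = 553. HB_4(553) = 2·4^4 + 2·4^2 + 2·4 + 1. Bump = 6311. G_3 = 6310.

2·4^4 + 2·4^2 + 2·4 + 1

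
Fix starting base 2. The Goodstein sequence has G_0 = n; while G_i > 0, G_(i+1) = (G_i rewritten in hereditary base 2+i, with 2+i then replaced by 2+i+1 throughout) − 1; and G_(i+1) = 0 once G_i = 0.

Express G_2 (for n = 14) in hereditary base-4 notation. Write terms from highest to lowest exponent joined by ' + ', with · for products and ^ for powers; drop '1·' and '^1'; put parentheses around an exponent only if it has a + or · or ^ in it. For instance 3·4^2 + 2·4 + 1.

G_0 = 14. HB_2(14) = 2^(2 + 1) + 2^2 + 2. Bump = 111. G_1 = 110.
G_1 = 110. HB_3(110) = 3^(3 + 1) + 3^3 + 2. Bump = 1282. G_2 = 1281.
G_2 = 1281. HB_4(1281) = 4^(4 + 1) + 4^4 + 1. Bump = 18751. G_3 = 18750.

4^(4 + 1) + 4^4 + 1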